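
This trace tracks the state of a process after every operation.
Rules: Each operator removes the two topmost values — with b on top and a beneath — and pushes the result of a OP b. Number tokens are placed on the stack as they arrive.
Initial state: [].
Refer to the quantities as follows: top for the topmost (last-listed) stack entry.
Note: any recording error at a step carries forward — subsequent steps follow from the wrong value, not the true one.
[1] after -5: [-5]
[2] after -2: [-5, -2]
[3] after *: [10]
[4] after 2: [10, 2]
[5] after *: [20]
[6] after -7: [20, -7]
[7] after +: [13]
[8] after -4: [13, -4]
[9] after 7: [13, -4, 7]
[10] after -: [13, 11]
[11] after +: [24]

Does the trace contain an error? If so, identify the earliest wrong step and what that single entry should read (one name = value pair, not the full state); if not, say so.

step 10, top = -11

Step 1: push -5: top = -5 — confirmed correct.
Step 2: push -2: top = -2 — in agreement.
Step 3: -5 * -2 = 10 — confirmed correct.
Step 4: push 2: top = 2 — no discrepancy.
Step 5: 10 * 2 = 20 — checks out.
Step 6: push -7: top = -7 — no discrepancy.
Step 7: 20 + -7 = 13 — no discrepancy.
Step 8: push -4: top = -4 — consistent with the trace.
Step 9: push 7: top = 7 — in agreement.
Step 10: -4 - 7 = -11 — the trace has a different value.
First incorrect step: 10; the correct value is top = -11.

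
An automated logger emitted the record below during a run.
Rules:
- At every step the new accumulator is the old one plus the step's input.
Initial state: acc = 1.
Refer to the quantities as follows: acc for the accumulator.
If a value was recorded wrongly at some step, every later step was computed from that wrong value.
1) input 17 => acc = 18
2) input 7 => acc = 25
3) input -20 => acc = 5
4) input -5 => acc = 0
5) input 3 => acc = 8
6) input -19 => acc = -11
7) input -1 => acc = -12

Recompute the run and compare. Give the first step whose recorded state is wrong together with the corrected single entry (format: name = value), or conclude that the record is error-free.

step 1: acc = 1 + 17 = 18 -> no discrepancy
step 2: acc = 18 + 7 = 25 -> agrees with the record
step 3: acc = 25 + -20 = 5 -> confirmed correct
step 4: acc = 5 + -5 = 0 -> matches
step 5: acc = 0 + 3 = 3 -> not what was recorded
Step 5 is the first one off; corrected, acc = 3.

step 5, acc = 3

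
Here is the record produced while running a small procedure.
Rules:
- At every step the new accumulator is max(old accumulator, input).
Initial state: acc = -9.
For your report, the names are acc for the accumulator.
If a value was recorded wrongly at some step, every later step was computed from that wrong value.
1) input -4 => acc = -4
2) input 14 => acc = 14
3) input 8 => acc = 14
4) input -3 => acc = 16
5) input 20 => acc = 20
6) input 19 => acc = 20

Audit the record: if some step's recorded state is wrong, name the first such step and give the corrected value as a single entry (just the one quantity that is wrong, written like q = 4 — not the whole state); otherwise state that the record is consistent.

step 4, acc = 14

Step 1: acc = max(-9, -4) = -4 — agrees with the record.
Step 2: acc = max(-4, 14) = 14 — confirmed correct.
Step 3: acc = max(14, 8) = 14 — matches.
Step 4: acc = max(14, -3) = 14 — the record disagrees here.
Conclusion: step 4 carries the first error; the entry should be acc = 14.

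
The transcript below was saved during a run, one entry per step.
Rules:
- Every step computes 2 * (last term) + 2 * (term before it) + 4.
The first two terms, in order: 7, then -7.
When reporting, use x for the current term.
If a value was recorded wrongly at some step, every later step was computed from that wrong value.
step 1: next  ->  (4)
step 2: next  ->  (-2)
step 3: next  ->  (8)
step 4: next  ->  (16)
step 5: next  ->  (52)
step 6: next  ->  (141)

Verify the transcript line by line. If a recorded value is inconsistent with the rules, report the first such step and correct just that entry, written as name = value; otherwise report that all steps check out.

step 1: x = 2*(-7) + (2)*(7) + (4) = 4 -> agrees with the transcript
step 2: x = 2*(4) + (2)*(-7) + (4) = -2 -> matches
step 3: x = 2*(-2) + (2)*(4) + (4) = 8 -> verified
step 4: x = 2*(8) + (2)*(-2) + (4) = 16 -> exactly as logged
step 5: x = 2*(16) + (2)*(8) + (4) = 52 -> checks out
step 6: x = 2*(52) + (2)*(16) + (4) = 140 -> the entry is off here
The audit stops at step 6: the recorded entry is wrong and should be x = 140.

step 6, x = 140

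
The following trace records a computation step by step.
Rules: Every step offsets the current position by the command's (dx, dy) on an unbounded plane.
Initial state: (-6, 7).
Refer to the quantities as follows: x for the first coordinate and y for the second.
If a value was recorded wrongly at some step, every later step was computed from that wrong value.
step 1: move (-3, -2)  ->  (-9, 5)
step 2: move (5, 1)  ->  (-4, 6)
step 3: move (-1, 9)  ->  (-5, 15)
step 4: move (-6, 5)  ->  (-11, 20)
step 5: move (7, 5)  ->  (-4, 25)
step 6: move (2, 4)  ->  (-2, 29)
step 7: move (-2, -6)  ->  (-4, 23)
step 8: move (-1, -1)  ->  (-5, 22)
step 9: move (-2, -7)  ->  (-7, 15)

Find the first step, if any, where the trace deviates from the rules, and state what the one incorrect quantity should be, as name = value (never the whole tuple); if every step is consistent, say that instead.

1. x = -6 + (-3) = -9, y = 7 + (-2) = 5 (same as recorded)
2. x = -9 + (5) = -4, y = 5 + (1) = 6 (exactly as logged)
3. x = -4 + (-1) = -5, y = 6 + (9) = 15 (agrees with the trace)
4. x = -5 + (-6) = -11, y = 15 + (5) = 20 (consistent with the trace)
5. x = -11 + (7) = -4, y = 20 + (5) = 25 (checks out)
6. x = -4 + (2) = -2, y = 25 + (4) = 29 (exactly as logged)
7. x = -2 + (-2) = -4, y = 29 + (-6) = 23 (confirmed correct)
8. x = -4 + (-1) = -5, y = 23 + (-1) = 22 (checks out)
9. x = -5 + (-2) = -7, y = 22 + (-7) = 15 (no discrepancy)
All entries verified; no error found.

no error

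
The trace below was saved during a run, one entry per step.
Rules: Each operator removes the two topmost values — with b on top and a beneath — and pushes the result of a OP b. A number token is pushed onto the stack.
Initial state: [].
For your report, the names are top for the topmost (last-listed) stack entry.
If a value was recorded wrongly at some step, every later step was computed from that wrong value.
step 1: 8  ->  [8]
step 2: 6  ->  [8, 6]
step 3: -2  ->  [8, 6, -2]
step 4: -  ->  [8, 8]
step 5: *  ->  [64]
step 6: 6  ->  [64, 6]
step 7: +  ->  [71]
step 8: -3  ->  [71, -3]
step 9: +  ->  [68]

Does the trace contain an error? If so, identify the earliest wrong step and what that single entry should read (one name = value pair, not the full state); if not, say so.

step 7, top = 70

Recomputing the run from the initial state:
step 1: [8]
step 2: [8, 6]
step 3: [8, 6, -2]
step 4: [8, 8]
step 5: [64]
step 6: [64, 6]
step 7: [70]
step 8: [70, -3]
step 9: [67]
The first disagreement with the trace is at step 7, where the value should be top = 70.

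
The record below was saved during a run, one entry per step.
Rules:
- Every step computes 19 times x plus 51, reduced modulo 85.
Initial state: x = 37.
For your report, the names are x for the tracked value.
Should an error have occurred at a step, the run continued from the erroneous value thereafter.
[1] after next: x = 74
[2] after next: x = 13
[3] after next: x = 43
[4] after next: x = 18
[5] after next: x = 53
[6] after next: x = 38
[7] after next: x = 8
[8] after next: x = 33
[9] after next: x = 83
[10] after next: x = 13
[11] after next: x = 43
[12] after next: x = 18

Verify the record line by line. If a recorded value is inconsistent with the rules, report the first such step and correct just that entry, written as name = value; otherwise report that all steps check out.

Recomputing the run from the initial state:
step 1: x = 74
step 2: x = 12
step 3: x = 24
step 4: x = 82
step 5: x = 79
step 6: x = 22
step 7: x = 44
step 8: x = 37
step 9: x = 74
step 10: x = 12
step 11: x = 24
step 12: x = 82
The first disagreement with the record is at step 2, where the value should be x = 12.

step 2, x = 12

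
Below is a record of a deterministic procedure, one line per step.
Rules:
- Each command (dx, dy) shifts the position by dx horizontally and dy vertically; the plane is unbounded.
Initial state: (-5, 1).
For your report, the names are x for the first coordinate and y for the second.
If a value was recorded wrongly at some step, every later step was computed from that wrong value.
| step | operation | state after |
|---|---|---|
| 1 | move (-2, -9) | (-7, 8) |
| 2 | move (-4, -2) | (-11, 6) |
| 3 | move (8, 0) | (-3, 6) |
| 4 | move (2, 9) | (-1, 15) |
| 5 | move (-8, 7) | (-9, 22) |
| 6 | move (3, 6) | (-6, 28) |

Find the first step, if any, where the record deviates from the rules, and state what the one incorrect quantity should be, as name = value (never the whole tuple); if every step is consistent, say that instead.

step 1, y = -8

Step 1: x = -5 + (-2) = -7, y = 1 + (-9) = -8 — the record disagrees here.
The earliest wrong entry is at step 1: it should read y = -8.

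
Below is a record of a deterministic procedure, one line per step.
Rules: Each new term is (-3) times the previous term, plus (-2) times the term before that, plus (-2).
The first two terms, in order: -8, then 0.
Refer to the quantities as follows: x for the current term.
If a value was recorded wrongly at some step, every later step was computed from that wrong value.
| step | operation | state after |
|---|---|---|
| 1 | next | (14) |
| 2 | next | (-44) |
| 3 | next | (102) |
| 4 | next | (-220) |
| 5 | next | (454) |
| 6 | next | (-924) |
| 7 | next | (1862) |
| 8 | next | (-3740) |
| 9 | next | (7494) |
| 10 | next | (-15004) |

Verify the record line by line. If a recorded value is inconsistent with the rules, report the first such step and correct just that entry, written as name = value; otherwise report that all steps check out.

step 1: x = -3*(0) + (-2)*(-8) + (-2) = 14 -> confirmed correct
step 2: x = -3*(14) + (-2)*(0) + (-2) = -44 -> checks out
step 3: x = -3*(-44) + (-2)*(14) + (-2) = 102 -> checks out
step 4: x = -3*(102) + (-2)*(-44) + (-2) = -220 -> exactly as logged
step 5: x = -3*(-220) + (-2)*(102) + (-2) = 454 -> verified
step 6: x = -3*(454) + (-2)*(-220) + (-2) = -924 -> same as recorded
step 7: x = -3*(-924) + (-2)*(454) + (-2) = 1862 -> in agreement
step 8: x = -3*(1862) + (-2)*(-924) + (-2) = -3740 -> agrees with the record
step 9: x = -3*(-3740) + (-2)*(1862) + (-2) = 7494 -> agrees with the record
step 10: x = -3*(7494) + (-2)*(-3740) + (-2) = -15004 -> checks out
All steps check out; nothing to correct.

no error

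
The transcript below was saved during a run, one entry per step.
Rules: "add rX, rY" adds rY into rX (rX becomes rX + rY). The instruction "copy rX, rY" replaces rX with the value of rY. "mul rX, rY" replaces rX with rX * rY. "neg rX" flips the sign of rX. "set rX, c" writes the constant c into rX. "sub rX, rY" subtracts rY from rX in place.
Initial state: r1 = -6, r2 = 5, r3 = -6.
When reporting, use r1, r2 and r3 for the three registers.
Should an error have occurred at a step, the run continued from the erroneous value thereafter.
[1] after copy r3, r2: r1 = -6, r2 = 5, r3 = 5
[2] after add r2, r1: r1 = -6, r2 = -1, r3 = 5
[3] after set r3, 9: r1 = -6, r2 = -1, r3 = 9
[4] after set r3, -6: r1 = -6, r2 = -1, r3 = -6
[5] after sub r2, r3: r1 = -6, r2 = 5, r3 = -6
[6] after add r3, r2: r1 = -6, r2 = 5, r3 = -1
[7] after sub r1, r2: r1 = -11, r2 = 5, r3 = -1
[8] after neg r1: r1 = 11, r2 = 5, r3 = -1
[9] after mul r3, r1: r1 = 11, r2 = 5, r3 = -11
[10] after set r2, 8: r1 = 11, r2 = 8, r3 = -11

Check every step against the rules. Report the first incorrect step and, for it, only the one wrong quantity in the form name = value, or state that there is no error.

Recomputing the run from the initial state:
step 1: r1 = -6, r2 = 5, r3 = 5
step 2: r1 = -6, r2 = -1, r3 = 5
step 3: r1 = -6, r2 = -1, r3 = 9
step 4: r1 = -6, r2 = -1, r3 = -6
step 5: r1 = -6, r2 = 5, r3 = -6
step 6: r1 = -6, r2 = 5, r3 = -1
step 7: r1 = -11, r2 = 5, r3 = -1
step 8: r1 = 11, r2 = 5, r3 = -1
step 9: r1 = 11, r2 = 5, r3 = -11
step 10: r1 = 11, r2 = 8, r3 = -11
This matches the transcript at every step.

no error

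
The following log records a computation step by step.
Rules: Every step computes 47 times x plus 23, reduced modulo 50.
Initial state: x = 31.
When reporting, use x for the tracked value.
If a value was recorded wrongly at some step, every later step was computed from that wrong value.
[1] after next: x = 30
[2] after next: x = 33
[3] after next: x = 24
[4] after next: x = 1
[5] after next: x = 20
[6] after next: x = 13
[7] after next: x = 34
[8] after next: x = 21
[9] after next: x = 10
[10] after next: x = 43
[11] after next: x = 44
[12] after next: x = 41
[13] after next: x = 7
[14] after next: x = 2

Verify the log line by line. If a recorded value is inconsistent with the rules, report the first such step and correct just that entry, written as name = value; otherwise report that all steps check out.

step 13, x = 0

Recomputing the run from the initial state:
step 1: x = 30
step 2: x = 33
step 3: x = 24
step 4: x = 1
step 5: x = 20
step 6: x = 13
step 7: x = 34
step 8: x = 21
step 9: x = 10
step 10: x = 43
step 11: x = 44
step 12: x = 41
step 13: x = 0
step 14: x = 23
The first disagreement with the log is at step 13, where the value should be x = 0.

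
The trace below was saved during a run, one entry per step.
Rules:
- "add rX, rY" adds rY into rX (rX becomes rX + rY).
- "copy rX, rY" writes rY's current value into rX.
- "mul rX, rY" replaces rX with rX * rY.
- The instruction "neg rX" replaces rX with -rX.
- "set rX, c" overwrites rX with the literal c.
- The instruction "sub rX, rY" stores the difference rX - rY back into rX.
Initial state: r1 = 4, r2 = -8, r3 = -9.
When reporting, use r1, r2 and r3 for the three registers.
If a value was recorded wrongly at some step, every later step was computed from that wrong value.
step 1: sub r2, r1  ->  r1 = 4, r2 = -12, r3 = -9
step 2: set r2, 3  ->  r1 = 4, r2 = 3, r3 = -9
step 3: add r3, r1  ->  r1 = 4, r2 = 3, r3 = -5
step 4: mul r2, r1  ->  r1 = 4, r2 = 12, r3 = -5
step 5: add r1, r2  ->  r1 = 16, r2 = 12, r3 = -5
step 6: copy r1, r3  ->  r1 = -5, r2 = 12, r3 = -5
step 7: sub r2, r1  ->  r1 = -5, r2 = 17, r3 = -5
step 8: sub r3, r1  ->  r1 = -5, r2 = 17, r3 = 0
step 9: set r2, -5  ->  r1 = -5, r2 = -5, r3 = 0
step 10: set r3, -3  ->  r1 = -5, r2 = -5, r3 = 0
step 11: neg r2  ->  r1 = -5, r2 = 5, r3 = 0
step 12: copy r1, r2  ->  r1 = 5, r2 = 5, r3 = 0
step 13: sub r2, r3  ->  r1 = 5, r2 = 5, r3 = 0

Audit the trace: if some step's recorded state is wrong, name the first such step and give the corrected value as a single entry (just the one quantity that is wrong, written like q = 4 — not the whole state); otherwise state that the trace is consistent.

step 10, r3 = -3

Recomputing the run from the initial state:
step 1: r1 = 4, r2 = -12, r3 = -9
step 2: r1 = 4, r2 = 3, r3 = -9
step 3: r1 = 4, r2 = 3, r3 = -5
step 4: r1 = 4, r2 = 12, r3 = -5
step 5: r1 = 16, r2 = 12, r3 = -5
step 6: r1 = -5, r2 = 12, r3 = -5
step 7: r1 = -5, r2 = 17, r3 = -5
step 8: r1 = -5, r2 = 17, r3 = 0
step 9: r1 = -5, r2 = -5, r3 = 0
step 10: r1 = -5, r2 = -5, r3 = -3
step 11: r1 = -5, r2 = 5, r3 = -3
step 12: r1 = 5, r2 = 5, r3 = -3
step 13: r1 = 5, r2 = 8, r3 = -3
The first disagreement with the trace is at step 10, where the value should be r3 = -3.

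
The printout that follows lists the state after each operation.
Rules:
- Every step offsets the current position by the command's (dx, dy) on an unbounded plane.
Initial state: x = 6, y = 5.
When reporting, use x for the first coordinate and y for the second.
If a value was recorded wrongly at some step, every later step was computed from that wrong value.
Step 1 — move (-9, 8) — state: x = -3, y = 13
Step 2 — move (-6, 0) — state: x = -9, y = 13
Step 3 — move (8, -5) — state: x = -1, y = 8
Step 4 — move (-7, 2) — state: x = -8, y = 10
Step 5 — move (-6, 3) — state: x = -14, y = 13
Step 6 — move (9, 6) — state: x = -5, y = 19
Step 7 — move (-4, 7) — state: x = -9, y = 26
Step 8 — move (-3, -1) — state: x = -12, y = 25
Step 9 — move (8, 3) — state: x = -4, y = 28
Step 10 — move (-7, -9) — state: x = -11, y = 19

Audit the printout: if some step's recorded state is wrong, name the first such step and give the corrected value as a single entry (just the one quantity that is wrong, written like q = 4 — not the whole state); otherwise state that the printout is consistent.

1. x = 6 + (-9) = -3, y = 5 + (8) = 13 (no discrepancy)
2. x = -3 + (-6) = -9, y = 13 + (0) = 13 (agrees with the printout)
3. x = -9 + (8) = -1, y = 13 + (-5) = 8 (in agreement)
4. x = -1 + (-7) = -8, y = 8 + (2) = 10 (verified)
5. x = -8 + (-6) = -14, y = 10 + (3) = 13 (exactly as logged)
6. x = -14 + (9) = -5, y = 13 + (6) = 19 (in agreement)
7. x = -5 + (-4) = -9, y = 19 + (7) = 26 (in agreement)
8. x = -9 + (-3) = -12, y = 26 + (-1) = 25 (verified)
9. x = -12 + (8) = -4, y = 25 + (3) = 28 (consistent with the printout)
10. x = -4 + (-7) = -11, y = 28 + (-9) = 19 (checks out)
All entries verified; no error found.

no error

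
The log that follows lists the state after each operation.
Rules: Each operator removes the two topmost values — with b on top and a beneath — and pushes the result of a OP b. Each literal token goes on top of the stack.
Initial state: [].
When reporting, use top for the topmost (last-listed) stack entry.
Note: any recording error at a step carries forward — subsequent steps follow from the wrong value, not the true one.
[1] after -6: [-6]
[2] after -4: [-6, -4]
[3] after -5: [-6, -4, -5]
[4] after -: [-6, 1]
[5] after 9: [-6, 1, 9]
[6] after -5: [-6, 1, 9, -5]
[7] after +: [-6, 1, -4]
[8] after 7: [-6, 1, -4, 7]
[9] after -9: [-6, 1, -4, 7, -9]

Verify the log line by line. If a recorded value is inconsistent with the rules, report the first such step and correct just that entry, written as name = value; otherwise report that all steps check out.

1. push -6: top = -6 (in agreement)
2. push -4: top = -4 (exactly as logged)
3. push -5: top = -5 (in agreement)
4. -4 - -5 = 1 (confirmed correct)
5. push 9: top = 9 (checks out)
6. push -5: top = -5 (agrees with the log)
7. 9 + -5 = 4 (the log disagrees here)
Conclusion: step 7 carries the first error; the entry should be top = 4.

step 7, top = 4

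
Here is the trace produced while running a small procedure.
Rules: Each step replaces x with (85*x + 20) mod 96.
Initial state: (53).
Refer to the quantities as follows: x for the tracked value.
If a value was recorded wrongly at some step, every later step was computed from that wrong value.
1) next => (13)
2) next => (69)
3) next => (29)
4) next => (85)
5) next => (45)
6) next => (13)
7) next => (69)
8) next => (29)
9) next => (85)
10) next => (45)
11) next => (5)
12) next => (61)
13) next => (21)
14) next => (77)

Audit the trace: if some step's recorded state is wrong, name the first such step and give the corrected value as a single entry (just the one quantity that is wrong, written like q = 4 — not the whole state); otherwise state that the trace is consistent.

step 6, x = 5

Recomputing the run from the initial state:
step 1: x = 13
step 2: x = 69
step 3: x = 29
step 4: x = 85
step 5: x = 45
step 6: x = 5
step 7: x = 61
step 8: x = 21
step 9: x = 77
step 10: x = 37
step 11: x = 93
step 12: x = 53
step 13: x = 13
step 14: x = 69
The first disagreement with the trace is at step 6, where the value should be x = 5.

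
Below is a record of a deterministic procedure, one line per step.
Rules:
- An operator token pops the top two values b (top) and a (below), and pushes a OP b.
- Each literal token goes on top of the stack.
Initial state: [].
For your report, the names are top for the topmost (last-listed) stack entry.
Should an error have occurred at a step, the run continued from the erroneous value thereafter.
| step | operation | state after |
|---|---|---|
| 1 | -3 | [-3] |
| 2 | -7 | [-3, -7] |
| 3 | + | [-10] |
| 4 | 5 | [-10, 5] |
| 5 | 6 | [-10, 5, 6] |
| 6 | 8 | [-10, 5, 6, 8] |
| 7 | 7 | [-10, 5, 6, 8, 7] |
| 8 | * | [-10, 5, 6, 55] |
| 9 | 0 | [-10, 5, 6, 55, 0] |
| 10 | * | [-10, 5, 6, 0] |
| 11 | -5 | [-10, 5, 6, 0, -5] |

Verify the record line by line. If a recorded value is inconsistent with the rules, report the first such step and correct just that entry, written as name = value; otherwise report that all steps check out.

Step 1: push -3: top = -3 — consistent with the record.
Step 2: push -7: top = -7 — confirmed correct.
Step 3: -3 + -7 = -10 — exactly as logged.
Step 4: push 5: top = 5 — verified.
Step 5: push 6: top = 6 — matches.
Step 6: push 8: top = 8 — exactly as logged.
Step 7: push 7: top = 7 — matches.
Step 8: 8 * 7 = 56 — the recorded entry deviates here.
The audit stops at step 8: the recorded entry is wrong and should be top = 56.

step 8, top = 56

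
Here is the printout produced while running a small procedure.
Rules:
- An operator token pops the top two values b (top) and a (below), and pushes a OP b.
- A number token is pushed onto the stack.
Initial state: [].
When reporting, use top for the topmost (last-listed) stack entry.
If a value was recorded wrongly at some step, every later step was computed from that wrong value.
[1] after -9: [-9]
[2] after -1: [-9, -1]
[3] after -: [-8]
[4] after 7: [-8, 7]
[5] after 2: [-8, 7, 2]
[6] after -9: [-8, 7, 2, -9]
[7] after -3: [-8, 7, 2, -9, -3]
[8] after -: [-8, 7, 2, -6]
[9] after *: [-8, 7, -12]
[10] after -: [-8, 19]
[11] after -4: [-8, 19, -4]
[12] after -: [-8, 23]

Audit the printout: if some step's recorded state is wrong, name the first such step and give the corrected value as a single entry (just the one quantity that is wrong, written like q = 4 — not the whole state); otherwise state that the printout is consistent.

no error

step 1: push -9: top = -9 -> in agreement
step 2: push -1: top = -1 -> exactly as logged
step 3: -9 - -1 = -8 -> no discrepancy
step 4: push 7: top = 7 -> in agreement
step 5: push 2: top = 2 -> exactly as logged
step 6: push -9: top = -9 -> in agreement
step 7: push -3: top = -3 -> in agreement
step 8: -9 - -3 = -6 -> checks out
step 9: 2 * -6 = -12 -> matches
step 10: 7 - -12 = 19 -> verified
step 11: push -4: top = -4 -> exactly as logged
step 12: 19 - -4 = 23 -> same as recorded
Each recorded entry agrees with the recomputation.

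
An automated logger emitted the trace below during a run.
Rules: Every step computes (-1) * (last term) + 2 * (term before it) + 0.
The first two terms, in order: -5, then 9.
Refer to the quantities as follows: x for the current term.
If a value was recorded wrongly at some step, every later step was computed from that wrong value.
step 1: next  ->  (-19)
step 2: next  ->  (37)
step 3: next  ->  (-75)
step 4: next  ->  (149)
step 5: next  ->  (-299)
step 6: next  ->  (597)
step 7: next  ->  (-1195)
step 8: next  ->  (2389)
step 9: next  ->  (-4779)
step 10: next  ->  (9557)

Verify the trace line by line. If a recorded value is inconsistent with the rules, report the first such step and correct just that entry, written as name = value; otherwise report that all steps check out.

Step 1: x = -1*(9) + (2)*(-5) + (0) = -19 — confirmed correct.
Step 2: x = -1*(-19) + (2)*(9) + (0) = 37 — matches.
Step 3: x = -1*(37) + (2)*(-19) + (0) = -75 — consistent with the trace.
Step 4: x = -1*(-75) + (2)*(37) + (0) = 149 — no discrepancy.
Step 5: x = -1*(149) + (2)*(-75) + (0) = -299 — exactly as logged.
Step 6: x = -1*(-299) + (2)*(149) + (0) = 597 — exactly as logged.
Step 7: x = -1*(597) + (2)*(-299) + (0) = -1195 — matches.
Step 8: x = -1*(-1195) + (2)*(597) + (0) = 2389 — no discrepancy.
Step 9: x = -1*(2389) + (2)*(-1195) + (0) = -4779 — same as recorded.
Step 10: x = -1*(-4779) + (2)*(2389) + (0) = 9557 — agrees with the trace.
Every step is consistent.

no error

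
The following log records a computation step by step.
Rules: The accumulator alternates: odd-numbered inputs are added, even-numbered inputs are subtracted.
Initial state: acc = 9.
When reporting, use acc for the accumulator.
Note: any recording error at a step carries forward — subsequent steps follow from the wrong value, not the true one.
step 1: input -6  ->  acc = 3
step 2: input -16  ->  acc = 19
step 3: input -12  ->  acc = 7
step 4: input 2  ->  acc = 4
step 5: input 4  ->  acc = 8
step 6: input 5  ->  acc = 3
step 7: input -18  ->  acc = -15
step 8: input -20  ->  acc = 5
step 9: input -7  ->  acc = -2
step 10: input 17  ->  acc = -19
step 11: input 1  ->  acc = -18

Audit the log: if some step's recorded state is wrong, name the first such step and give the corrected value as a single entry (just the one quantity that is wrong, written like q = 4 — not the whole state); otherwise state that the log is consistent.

step 4, acc = 5

1. acc = 9 + -6 = 3 (checks out)
2. acc = 3 - -16 = 19 (consistent with the log)
3. acc = 19 + -12 = 7 (confirmed correct)
4. acc = 7 - 2 = 5 (not what was recorded)
First incorrect step: 4; the correct value is acc = 5.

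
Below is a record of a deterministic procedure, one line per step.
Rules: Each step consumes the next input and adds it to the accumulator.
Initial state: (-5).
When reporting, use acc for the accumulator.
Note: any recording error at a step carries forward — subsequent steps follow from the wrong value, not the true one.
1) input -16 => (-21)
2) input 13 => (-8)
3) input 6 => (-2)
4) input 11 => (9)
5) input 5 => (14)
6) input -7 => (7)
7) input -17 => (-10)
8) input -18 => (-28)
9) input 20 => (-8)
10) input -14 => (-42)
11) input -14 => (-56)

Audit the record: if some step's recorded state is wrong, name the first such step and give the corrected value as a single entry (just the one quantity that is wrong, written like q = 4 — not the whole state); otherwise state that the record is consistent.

step 10, acc = -22

Recomputing the run from the initial state:
step 1: acc = -21
step 2: acc = -8
step 3: acc = -2
step 4: acc = 9
step 5: acc = 14
step 6: acc = 7
step 7: acc = -10
step 8: acc = -28
step 9: acc = -8
step 10: acc = -22
step 11: acc = -36
The first disagreement with the record is at step 10, where the value should be acc = -22.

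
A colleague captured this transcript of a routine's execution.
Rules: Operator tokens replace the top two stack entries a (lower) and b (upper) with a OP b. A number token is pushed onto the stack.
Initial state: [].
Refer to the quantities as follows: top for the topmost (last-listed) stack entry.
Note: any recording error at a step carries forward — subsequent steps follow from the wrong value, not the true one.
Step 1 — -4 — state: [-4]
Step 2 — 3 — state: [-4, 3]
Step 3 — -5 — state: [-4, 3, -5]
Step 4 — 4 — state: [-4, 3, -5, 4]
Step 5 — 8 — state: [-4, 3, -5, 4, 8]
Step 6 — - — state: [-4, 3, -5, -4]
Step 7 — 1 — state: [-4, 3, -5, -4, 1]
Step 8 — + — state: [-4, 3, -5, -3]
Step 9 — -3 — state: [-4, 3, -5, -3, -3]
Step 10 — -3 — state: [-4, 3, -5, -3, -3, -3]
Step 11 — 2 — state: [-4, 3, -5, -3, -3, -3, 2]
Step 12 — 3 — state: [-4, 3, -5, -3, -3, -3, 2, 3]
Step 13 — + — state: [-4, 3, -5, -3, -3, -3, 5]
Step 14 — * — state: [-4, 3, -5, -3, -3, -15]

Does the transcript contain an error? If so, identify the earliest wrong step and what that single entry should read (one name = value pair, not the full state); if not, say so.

Step 1: push -4: top = -4 — matches.
Step 2: push 3: top = 3 — no discrepancy.
Step 3: push -5: top = -5 — verified.
Step 4: push 4: top = 4 — checks out.
Step 5: push 8: top = 8 — verified.
Step 6: 4 - 8 = -4 — confirmed correct.
Step 7: push 1: top = 1 — consistent with the transcript.
Step 8: -4 + 1 = -3 — checks out.
Step 9: push -3: top = -3 — consistent with the transcript.
Step 10: push -3: top = -3 — checks out.
Step 11: push 2: top = 2 — matches.
Step 12: push 3: top = 3 — verified.
Step 13: 2 + 3 = 5 — same as recorded.
Step 14: -3 * 5 = -15 — exactly as logged.
Each recorded entry agrees with the recomputation.

no error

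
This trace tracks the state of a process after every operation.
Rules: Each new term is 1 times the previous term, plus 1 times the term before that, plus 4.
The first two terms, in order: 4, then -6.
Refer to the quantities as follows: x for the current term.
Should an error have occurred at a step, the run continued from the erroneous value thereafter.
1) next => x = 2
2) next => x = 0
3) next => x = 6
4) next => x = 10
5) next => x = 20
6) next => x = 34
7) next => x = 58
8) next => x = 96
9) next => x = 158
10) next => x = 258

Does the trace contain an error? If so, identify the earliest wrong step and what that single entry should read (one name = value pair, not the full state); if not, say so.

no error

Step 1: x = 1*(-6) + (1)*(4) + (4) = 2 — same as recorded.
Step 2: x = 1*(2) + (1)*(-6) + (4) = 0 — matches.
Step 3: x = 1*(0) + (1)*(2) + (4) = 6 — exactly as logged.
Step 4: x = 1*(6) + (1)*(0) + (4) = 10 — agrees with the trace.
Step 5: x = 1*(10) + (1)*(6) + (4) = 20 — exactly as logged.
Step 6: x = 1*(20) + (1)*(10) + (4) = 34 — exactly as logged.
Step 7: x = 1*(34) + (1)*(20) + (4) = 58 — confirmed correct.
Step 8: x = 1*(58) + (1)*(34) + (4) = 96 — same as recorded.
Step 9: x = 1*(96) + (1)*(58) + (4) = 158 — consistent with the trace.
Step 10: x = 1*(158) + (1)*(96) + (4) = 258 — consistent with the trace.
All entries verified; no error found.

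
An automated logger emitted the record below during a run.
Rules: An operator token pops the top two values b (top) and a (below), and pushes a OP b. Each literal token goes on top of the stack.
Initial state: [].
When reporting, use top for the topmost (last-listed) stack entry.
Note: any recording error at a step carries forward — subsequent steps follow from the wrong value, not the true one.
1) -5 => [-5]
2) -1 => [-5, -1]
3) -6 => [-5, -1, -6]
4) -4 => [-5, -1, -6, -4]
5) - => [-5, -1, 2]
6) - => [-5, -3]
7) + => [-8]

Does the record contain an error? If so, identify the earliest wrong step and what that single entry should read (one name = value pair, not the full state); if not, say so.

step 1: push -5: top = -5 -> in agreement
step 2: push -1: top = -1 -> confirmed correct
step 3: push -6: top = -6 -> matches
step 4: push -4: top = -4 -> confirmed correct
step 5: -6 - -4 = -2 -> the record disagrees here
That makes step 5 the first incorrect line — top = -2 is what it should show.

step 5, top = -2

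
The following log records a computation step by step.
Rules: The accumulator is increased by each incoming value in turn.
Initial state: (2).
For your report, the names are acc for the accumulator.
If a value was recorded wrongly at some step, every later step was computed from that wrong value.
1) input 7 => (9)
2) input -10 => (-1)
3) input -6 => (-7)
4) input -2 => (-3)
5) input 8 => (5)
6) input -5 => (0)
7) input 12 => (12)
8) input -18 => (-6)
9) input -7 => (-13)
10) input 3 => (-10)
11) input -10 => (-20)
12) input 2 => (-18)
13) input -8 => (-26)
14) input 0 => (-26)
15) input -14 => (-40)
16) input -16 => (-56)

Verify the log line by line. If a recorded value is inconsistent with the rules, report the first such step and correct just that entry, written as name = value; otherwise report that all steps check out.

step 4, acc = -9

1. acc = 2 + 7 = 9 (verified)
2. acc = 9 + -10 = -1 (same as recorded)
3. acc = -1 + -6 = -7 (no discrepancy)
4. acc = -7 + -2 = -9 (the recorded entry deviates here)
Conclusion: step 4 carries the first error; the entry should be acc = -9.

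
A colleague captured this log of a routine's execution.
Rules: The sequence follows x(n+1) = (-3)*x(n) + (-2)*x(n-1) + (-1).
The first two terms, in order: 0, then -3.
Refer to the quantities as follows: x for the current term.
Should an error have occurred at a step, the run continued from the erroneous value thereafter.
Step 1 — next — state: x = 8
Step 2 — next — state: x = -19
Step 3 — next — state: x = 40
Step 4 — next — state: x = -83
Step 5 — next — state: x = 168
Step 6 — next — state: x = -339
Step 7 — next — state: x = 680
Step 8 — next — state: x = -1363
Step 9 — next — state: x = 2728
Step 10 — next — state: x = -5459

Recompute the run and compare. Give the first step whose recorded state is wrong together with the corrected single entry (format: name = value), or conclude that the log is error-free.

Step 1: x = -3*(-3) + (-2)*(0) + (-1) = 8 — consistent with the log.
Step 2: x = -3*(8) + (-2)*(-3) + (-1) = -19 — confirmed correct.
Step 3: x = -3*(-19) + (-2)*(8) + (-1) = 40 — exactly as logged.
Step 4: x = -3*(40) + (-2)*(-19) + (-1) = -83 — in agreement.
Step 5: x = -3*(-83) + (-2)*(40) + (-1) = 168 — consistent with the log.
Step 6: x = -3*(168) + (-2)*(-83) + (-1) = -339 — no discrepancy.
Step 7: x = -3*(-339) + (-2)*(168) + (-1) = 680 — same as recorded.
Step 8: x = -3*(680) + (-2)*(-339) + (-1) = -1363 — confirmed correct.
Step 9: x = -3*(-1363) + (-2)*(680) + (-1) = 2728 — matches.
Step 10: x = -3*(2728) + (-2)*(-1363) + (-1) = -5459 — same as recorded.
The recomputation confirms every line.

no error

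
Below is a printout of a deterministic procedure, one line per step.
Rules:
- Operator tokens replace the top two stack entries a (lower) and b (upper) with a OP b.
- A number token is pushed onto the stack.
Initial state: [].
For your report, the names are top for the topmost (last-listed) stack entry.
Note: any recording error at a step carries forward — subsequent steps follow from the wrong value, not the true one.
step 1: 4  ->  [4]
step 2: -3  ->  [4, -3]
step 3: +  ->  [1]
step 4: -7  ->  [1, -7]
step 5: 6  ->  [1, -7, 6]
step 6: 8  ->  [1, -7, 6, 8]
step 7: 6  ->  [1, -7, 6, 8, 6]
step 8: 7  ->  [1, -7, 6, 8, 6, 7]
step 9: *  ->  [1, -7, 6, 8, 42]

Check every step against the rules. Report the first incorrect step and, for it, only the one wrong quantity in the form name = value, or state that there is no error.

Recomputing the run from the initial state:
step 1: [4]
step 2: [4, -3]
step 3: [1]
step 4: [1, -7]
step 5: [1, -7, 6]
step 6: [1, -7, 6, 8]
step 7: [1, -7, 6, 8, 6]
step 8: [1, -7, 6, 8, 6, 7]
step 9: [1, -7, 6, 8, 42]
This matches the printout at every step.

no error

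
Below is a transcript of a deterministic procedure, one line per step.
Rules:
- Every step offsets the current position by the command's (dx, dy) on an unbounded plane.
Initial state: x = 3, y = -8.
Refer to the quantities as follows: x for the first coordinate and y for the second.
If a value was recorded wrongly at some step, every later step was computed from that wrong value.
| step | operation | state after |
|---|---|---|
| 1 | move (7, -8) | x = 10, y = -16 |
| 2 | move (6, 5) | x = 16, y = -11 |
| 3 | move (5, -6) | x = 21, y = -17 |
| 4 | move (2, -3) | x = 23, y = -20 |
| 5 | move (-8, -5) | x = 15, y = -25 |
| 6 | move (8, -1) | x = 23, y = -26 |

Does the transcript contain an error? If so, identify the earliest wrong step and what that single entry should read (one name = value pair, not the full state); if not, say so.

1. x = 3 + (7) = 10, y = -8 + (-8) = -16 (confirmed correct)
2. x = 10 + (6) = 16, y = -16 + (5) = -11 (verified)
3. x = 16 + (5) = 21, y = -11 + (-6) = -17 (exactly as logged)
4. x = 21 + (2) = 23, y = -17 + (-3) = -20 (same as recorded)
5. x = 23 + (-8) = 15, y = -20 + (-5) = -25 (agrees with the transcript)
6. x = 15 + (8) = 23, y = -25 + (-1) = -26 (in agreement)
Every step is consistent.

no error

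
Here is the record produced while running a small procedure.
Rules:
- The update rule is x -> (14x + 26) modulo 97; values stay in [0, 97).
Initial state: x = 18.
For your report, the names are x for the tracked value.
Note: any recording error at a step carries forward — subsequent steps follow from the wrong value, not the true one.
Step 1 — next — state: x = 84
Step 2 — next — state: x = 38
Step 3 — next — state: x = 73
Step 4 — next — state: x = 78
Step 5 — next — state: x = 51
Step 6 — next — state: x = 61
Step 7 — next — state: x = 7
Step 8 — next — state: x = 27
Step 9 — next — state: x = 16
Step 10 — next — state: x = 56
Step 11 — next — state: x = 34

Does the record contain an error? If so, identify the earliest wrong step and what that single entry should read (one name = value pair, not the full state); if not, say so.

no error

step 1: x = (14*18 + 26) mod 97 = 84 -> in agreement
step 2: x = (14*84 + 26) mod 97 = 38 -> confirmed correct
step 3: x = (14*38 + 26) mod 97 = 73 -> same as recorded
step 4: x = (14*73 + 26) mod 97 = 78 -> exactly as logged
step 5: x = (14*78 + 26) mod 97 = 51 -> no discrepancy
step 6: x = (14*51 + 26) mod 97 = 61 -> checks out
step 7: x = (14*61 + 26) mod 97 = 7 -> verified
step 8: x = (14*7 + 26) mod 97 = 27 -> agrees with the record
step 9: x = (14*27 + 26) mod 97 = 16 -> agrees with the record
step 10: x = (14*16 + 26) mod 97 = 56 -> same as recorded
step 11: x = (14*56 + 26) mod 97 = 34 -> agrees with the record
The recomputation confirms every line.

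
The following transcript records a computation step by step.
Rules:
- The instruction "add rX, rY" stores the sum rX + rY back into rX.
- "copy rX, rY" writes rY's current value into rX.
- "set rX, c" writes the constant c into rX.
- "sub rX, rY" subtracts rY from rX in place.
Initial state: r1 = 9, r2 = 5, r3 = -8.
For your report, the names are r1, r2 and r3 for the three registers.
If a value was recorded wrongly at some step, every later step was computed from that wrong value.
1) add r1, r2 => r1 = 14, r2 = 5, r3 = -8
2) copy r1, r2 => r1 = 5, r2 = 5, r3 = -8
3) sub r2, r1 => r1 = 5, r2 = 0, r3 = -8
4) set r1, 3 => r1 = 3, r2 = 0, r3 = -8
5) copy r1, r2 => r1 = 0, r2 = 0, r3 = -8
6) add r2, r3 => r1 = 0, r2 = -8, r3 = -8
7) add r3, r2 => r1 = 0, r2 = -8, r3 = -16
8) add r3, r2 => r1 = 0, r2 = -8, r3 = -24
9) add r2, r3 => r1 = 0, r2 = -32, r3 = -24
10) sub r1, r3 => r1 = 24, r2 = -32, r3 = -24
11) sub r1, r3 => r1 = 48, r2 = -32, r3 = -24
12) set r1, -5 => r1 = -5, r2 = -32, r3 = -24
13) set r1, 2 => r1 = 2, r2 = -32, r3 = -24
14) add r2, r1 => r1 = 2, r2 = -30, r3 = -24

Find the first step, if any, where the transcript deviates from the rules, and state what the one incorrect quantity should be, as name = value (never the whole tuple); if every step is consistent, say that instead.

no error

Recomputing the run from the initial state:
step 1: r1 = 14, r2 = 5, r3 = -8
step 2: r1 = 5, r2 = 5, r3 = -8
step 3: r1 = 5, r2 = 0, r3 = -8
step 4: r1 = 3, r2 = 0, r3 = -8
step 5: r1 = 0, r2 = 0, r3 = -8
step 6: r1 = 0, r2 = -8, r3 = -8
step 7: r1 = 0, r2 = -8, r3 = -16
step 8: r1 = 0, r2 = -8, r3 = -24
step 9: r1 = 0, r2 = -32, r3 = -24
step 10: r1 = 24, r2 = -32, r3 = -24
step 11: r1 = 48, r2 = -32, r3 = -24
step 12: r1 = -5, r2 = -32, r3 = -24
step 13: r1 = 2, r2 = -32, r3 = -24
step 14: r1 = 2, r2 = -30, r3 = -24
This matches the transcript at every step.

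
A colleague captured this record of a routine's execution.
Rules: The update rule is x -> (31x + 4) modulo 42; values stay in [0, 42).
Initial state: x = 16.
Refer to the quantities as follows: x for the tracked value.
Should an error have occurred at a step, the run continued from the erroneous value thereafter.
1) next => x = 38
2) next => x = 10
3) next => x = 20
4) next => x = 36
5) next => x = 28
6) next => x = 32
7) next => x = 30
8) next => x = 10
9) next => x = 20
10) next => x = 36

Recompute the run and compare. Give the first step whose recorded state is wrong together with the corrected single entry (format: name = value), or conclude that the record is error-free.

Recomputing the run from the initial state:
step 1: x = 38
step 2: x = 6
step 3: x = 22
step 4: x = 14
step 5: x = 18
step 6: x = 16
step 7: x = 38
step 8: x = 6
step 9: x = 22
step 10: x = 14
The first disagreement with the record is at step 2, where the value should be x = 6.

step 2, x = 6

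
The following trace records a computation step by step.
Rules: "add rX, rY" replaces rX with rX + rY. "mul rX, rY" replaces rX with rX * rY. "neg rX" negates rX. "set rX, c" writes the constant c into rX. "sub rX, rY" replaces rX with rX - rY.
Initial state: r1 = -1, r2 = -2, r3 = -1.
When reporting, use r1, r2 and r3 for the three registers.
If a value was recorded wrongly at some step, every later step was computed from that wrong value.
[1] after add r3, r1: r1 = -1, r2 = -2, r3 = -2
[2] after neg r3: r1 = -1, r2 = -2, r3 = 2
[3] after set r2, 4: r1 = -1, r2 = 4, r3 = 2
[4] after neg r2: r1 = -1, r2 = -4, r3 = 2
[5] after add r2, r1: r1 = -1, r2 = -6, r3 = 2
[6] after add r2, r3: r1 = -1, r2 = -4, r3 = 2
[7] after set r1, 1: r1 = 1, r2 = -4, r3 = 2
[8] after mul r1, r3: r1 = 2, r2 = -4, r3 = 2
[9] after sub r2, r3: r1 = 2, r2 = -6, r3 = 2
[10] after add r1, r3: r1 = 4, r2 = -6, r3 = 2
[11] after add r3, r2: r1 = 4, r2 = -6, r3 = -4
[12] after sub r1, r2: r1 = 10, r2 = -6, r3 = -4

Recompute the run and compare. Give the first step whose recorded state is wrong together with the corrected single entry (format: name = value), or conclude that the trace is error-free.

step 1: r3 = -1 + -1 = -2 -> same as recorded
step 2: r3 = -(-2) = 2 -> agrees with the trace
step 3: r2 = 4 -> verified
step 4: r2 = -(4) = -4 -> confirmed correct
step 5: r2 = -4 + -1 = -5 -> not what was recorded
First deviation found at step 5; the corrected entry is r2 = -5.

step 5, r2 = -5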